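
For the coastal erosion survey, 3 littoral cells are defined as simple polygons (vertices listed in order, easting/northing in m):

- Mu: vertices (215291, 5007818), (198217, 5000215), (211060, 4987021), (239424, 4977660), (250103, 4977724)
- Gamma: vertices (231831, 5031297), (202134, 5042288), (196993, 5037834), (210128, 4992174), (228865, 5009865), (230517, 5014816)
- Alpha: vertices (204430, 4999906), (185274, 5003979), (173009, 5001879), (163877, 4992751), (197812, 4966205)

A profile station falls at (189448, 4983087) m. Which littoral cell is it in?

Alpha

Cast a ray rightward from (189448, 4983087). For each polygon, the edges (by vertex number in listed order) whose endpoints lie on opposite sides of northing = 4983087, where each meets that height, and whether that is right or left of the point:
Mu: 3–4 at easting≈222980.1 (right), 5–1 at easting≈243899.2 (right) → 2 crossings.
Gamma: no edge straddles that height → 0 crossings.
Alpha: 4–5 at easting≈176230.9 (left), 5–1 at easting≈201127.2 (right) → 1 crossing.
Only Alpha has an odd count, so the point is inside Alpha.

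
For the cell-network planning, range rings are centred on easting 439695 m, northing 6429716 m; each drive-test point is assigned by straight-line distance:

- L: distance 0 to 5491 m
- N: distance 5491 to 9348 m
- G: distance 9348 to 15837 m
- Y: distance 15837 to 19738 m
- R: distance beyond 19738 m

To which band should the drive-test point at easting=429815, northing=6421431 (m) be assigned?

Distance = √((429815−439695)² + (6421431−6429716)²) = √(97614400.000 + 68641225.000) = 12894.015 m.
9348 ≤ 12894.015 < 15837 → G.

G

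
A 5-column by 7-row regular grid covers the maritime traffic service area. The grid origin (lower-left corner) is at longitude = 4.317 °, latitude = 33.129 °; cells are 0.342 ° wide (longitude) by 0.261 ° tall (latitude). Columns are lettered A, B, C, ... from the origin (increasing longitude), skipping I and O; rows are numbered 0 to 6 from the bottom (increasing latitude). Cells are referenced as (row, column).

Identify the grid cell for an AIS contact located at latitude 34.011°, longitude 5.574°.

Column index: ⌊(5.574 − 4.317) / 0.342⌋ = ⌊3.675⌋ = 3 → column D
Row offset from origin: ⌊(34.011 − 33.129) / 0.261⌋ = ⌊3.379⌋ = 3 → row 3

(3, D)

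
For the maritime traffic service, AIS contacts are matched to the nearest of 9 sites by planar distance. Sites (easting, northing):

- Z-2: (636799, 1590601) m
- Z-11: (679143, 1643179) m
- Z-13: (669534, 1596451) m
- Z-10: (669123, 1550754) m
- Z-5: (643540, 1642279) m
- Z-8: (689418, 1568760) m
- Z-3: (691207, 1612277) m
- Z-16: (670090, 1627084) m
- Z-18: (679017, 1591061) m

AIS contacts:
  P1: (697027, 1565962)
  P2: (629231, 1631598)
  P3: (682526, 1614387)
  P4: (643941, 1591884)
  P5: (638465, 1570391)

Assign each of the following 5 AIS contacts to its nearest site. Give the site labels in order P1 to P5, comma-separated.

Z-8, Z-5, Z-3, Z-2, Z-2

P1 → Z-8 (d²=65725685.00)
P2 → Z-5 (d²=318831242.00)
P3 → Z-3 (d²=79811861.00)
P4 → Z-2 (d²=52654253.00)
P5 → Z-2 (d²=411219656.00)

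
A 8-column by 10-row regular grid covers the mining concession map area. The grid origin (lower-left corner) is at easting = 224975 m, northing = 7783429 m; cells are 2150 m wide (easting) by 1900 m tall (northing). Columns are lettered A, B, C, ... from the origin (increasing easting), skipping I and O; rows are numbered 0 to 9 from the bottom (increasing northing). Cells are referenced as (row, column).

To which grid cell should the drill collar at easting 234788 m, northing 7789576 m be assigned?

Column index: ⌊(234788 − 224975) / 2150⌋ = ⌊4.564⌋ = 4 → column E
Row offset from origin: ⌊(7789576 − 7783429) / 1900⌋ = ⌊3.235⌋ = 3 → row 3

(3, E)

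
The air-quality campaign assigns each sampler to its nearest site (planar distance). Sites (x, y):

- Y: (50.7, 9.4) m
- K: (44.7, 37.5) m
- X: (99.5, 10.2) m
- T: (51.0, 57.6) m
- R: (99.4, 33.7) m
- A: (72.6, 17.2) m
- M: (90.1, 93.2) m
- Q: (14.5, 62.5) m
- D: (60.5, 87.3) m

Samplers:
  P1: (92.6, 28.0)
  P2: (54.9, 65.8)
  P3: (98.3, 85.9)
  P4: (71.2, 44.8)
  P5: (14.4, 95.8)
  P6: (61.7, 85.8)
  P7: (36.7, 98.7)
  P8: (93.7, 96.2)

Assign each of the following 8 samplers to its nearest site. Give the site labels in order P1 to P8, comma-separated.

P1 → R (d²=78.73)
P2 → T (d²=82.45)
P3 → M (d²=120.53)
P4 → T (d²=571.88)
P5 → Q (d²=1108.90)
P6 → D (d²=3.69)
P7 → D (d²=696.40)
P8 → M (d²=21.96)

R, T, M, T, Q, D, D, M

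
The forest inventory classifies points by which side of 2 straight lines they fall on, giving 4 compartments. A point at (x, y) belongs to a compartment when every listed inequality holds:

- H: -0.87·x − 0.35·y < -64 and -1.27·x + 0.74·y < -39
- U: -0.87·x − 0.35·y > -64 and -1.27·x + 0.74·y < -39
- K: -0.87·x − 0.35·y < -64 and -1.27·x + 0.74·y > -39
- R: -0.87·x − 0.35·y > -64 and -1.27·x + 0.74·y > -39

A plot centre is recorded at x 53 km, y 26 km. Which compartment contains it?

-0.87·53 − 0.35·26 = -55.210, which is > -64
-1.27·53 + 0.74·26 = -48.070, which is < -39
This sign pattern matches U.

U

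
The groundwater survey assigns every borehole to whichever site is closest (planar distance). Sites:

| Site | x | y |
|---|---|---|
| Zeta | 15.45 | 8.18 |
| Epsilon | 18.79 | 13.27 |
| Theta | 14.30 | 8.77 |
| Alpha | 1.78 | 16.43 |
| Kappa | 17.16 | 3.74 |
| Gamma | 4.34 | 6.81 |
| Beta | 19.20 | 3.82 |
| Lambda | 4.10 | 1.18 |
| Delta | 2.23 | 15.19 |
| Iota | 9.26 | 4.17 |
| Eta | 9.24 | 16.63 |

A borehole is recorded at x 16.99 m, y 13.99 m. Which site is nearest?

Squared distances to each site:
Zeta: 36.128; Epsilon: 3.758; Theta: 34.484; Alpha: 237.298; Kappa: 105.091; Gamma: 211.575; Beta: 108.313; Lambda: 330.248; Delta: 219.298; Iota: 156.185; Eta: 67.032.
Minimum at Epsilon.

Epsilon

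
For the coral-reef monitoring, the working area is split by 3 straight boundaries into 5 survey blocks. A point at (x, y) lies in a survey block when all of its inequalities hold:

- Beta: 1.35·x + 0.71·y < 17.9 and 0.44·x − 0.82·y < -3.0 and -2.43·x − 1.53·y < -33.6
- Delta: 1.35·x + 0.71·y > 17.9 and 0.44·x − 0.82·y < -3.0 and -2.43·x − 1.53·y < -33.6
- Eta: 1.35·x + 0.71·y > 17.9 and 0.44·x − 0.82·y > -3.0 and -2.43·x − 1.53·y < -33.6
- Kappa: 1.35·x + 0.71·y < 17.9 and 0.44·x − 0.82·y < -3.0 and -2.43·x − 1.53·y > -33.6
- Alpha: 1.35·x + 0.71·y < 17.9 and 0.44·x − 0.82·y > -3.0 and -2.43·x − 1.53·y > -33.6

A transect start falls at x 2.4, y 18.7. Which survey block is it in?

1.35·2.4 + 0.71·18.7 = 16.517, which is < 17.9
0.44·2.4 − 0.82·18.7 = -14.278, which is < -3.0
-2.43·2.4 − 1.53·18.7 = -34.443, which is < -33.6
This sign pattern matches Beta.

Beta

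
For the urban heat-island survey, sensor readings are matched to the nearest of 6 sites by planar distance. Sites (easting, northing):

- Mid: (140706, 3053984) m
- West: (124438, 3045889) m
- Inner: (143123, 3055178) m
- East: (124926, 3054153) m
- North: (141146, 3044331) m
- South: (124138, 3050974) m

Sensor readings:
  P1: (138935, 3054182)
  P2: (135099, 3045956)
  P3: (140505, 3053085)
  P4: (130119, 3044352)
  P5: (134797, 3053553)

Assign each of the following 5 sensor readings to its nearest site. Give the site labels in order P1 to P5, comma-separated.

P1 → Mid (d²=3175645.00)
P2 → North (d²=39206834.00)
P3 → Mid (d²=848602.00)
P4 → West (d²=34636130.00)
P5 → Mid (d²=35102042.00)

Mid, North, Mid, West, Mid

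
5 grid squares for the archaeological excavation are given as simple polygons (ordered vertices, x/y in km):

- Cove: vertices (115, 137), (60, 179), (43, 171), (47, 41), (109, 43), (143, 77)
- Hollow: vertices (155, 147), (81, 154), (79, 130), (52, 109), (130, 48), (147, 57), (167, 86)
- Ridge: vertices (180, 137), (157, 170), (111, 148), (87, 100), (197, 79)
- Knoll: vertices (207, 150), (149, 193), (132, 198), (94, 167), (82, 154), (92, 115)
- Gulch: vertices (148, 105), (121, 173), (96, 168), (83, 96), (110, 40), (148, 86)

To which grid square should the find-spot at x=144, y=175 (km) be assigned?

Cast a ray rightward from (144, 175). For each polygon, the edges (by vertex number in listed order) whose endpoints lie on opposite sides of y = 175, where each meets that height, and whether that is right or left of the point:
Cove: 1–2 at x≈65.2 (left), 2–3 at x≈51.5 (left) → 0 crossings.
Hollow: no edge straddles that height → 0 crossings.
Ridge: no edge straddles that height → 0 crossings.
Knoll: 1–2 at x≈173.3 (right), 3–4 at x≈103.8 (left) → 1 crossing.
Gulch: no edge straddles that height → 0 crossings.
Only Knoll has an odd count, so the point is inside Knoll.

Knoll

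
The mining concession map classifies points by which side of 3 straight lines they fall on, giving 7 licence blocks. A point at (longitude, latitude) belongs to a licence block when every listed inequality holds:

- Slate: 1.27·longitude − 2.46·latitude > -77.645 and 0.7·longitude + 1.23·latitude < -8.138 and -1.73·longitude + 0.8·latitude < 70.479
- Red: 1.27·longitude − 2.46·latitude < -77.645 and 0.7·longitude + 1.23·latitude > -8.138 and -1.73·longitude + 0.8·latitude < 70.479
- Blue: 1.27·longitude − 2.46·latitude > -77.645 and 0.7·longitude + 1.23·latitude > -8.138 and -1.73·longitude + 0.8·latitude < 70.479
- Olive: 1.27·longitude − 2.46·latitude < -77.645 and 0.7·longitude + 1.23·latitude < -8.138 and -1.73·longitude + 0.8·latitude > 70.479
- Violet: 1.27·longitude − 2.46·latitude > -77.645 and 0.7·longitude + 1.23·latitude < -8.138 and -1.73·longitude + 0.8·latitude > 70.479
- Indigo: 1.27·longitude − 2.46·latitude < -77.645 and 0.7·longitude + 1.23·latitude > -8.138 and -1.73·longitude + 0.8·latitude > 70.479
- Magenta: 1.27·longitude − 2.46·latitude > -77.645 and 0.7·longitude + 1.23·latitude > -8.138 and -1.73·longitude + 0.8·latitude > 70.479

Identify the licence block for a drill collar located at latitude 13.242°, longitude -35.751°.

Olive

1.27·-35.751 − 2.46·13.242 = -77.979, which is < -77.645
0.7·-35.751 + 1.23·13.242 = -8.738, which is < -8.138
-1.73·-35.751 + 0.8·13.242 = 72.443, which is > 70.479
This sign pattern matches Olive.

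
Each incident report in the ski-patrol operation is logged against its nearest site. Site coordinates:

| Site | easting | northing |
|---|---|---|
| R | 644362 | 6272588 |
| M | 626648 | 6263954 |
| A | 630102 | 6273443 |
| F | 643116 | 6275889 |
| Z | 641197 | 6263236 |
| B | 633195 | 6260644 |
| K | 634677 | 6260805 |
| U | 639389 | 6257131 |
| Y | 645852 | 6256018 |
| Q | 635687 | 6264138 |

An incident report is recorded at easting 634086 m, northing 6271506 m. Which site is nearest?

A

Squared distances to each site:
R: 106766900.000; M: 112356548.000; A: 19624225.000; F: 100751589.000; Z: 118959221.000; B: 118776925.000; K: 114860682.000; U: 234762434.000; Y: 378316900.000; Q: 56850625.000.
Minimum at A.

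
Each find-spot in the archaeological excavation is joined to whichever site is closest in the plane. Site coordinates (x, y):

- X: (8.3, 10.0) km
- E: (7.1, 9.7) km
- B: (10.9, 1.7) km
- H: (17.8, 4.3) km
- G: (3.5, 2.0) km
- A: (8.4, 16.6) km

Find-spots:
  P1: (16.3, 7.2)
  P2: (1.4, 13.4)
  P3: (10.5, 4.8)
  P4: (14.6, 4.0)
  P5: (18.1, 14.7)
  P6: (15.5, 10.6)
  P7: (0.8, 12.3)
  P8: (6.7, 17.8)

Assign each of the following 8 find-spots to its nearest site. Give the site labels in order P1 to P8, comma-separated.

H, E, B, H, A, H, E, A

P1 → H (d²=10.66)
P2 → E (d²=46.18)
P3 → B (d²=9.77)
P4 → H (d²=10.33)
P5 → A (d²=97.70)
P6 → H (d²=44.98)
P7 → E (d²=46.45)
P8 → A (d²=4.33)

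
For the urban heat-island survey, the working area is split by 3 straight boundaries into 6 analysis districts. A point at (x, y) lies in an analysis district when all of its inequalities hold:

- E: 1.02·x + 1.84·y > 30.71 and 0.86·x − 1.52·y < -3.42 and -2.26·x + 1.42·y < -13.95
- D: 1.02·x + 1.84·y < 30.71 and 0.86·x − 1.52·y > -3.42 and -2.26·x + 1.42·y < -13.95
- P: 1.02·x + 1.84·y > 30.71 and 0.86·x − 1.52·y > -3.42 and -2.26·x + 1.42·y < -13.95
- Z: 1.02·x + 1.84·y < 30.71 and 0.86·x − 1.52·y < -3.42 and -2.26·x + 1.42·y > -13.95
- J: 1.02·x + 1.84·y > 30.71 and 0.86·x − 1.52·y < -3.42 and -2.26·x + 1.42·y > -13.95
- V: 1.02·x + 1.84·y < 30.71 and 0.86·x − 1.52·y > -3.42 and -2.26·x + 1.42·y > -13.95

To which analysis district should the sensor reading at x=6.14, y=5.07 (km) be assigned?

V

1.02·6.14 + 1.84·5.07 = 15.592, which is < 30.71
0.86·6.14 − 1.52·5.07 = -2.426, which is > -3.42
-2.26·6.14 + 1.42·5.07 = -6.677, which is > -13.95
This sign pattern matches V.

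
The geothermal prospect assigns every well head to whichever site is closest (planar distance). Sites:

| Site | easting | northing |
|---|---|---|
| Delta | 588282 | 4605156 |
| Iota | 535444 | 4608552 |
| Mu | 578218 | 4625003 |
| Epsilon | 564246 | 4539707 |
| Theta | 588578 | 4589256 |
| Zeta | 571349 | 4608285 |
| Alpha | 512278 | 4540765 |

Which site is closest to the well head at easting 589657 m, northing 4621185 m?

Squared distances to each site:
Delta: 258819466.000; Iota: 3098642058.000; Mu: 145427845.000; Epsilon: 7284383405.000; Theta: 1020625282.000; Zeta: 501592864.000; Alpha: 12454886041.000.
Minimum at Mu.

Mu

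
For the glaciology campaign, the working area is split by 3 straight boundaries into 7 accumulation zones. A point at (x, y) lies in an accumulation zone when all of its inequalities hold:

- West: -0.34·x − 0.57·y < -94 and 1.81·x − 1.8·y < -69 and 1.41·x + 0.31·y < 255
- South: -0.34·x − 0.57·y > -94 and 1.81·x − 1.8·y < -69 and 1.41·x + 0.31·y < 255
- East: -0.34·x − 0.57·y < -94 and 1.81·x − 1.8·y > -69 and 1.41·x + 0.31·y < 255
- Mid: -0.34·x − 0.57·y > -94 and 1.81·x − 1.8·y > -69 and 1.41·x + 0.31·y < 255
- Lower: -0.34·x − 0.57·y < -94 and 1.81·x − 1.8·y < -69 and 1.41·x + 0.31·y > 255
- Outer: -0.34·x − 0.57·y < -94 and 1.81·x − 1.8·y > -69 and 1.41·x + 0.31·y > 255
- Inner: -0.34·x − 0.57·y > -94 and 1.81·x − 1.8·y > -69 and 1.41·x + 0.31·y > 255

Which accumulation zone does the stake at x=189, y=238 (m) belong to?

-0.34·189 − 0.57·238 = -199.920, which is < -94
1.81·189 − 1.8·238 = -86.310, which is < -69
1.41·189 + 0.31·238 = 340.270, which is > 255
This sign pattern matches Lower.

Lower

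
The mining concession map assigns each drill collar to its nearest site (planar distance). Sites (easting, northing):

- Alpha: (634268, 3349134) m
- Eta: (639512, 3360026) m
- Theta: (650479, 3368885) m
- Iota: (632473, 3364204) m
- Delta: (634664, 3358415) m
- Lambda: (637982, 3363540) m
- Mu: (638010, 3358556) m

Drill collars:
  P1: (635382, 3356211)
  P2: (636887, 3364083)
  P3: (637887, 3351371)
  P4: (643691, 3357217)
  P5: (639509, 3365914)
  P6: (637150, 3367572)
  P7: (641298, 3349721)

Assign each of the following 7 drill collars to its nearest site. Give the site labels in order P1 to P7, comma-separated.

Delta, Lambda, Alpha, Eta, Lambda, Lambda, Alpha

P1 → Delta (d²=5373140.00)
P2 → Lambda (d²=1493874.00)
P3 → Alpha (d²=18101330.00)
P4 → Eta (d²=25354522.00)
P5 → Lambda (d²=7967605.00)
P6 → Lambda (d²=16949248.00)
P7 → Alpha (d²=49765469.00)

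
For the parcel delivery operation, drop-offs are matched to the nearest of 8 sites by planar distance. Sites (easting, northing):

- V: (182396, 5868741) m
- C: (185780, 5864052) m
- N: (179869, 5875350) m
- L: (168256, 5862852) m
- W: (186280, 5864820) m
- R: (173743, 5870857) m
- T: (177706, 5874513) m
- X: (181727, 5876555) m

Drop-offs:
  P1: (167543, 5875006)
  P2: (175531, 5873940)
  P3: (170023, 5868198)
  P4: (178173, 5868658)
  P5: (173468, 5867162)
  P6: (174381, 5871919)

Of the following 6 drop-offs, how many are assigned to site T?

1

P1 → R
P2 → T
P3 → R
P4 → V
P5 → R
P6 → R
1 of the 6 goes to T.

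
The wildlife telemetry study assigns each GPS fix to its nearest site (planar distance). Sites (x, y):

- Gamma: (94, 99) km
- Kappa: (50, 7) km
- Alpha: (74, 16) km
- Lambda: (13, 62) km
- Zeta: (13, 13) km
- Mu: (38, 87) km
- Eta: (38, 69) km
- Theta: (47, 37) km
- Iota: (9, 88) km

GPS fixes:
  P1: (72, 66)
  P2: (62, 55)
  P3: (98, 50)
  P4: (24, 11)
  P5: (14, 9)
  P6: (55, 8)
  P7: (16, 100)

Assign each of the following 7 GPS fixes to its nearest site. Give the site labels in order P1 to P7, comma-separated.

Eta, Theta, Alpha, Zeta, Zeta, Kappa, Iota

P1 → Eta (d²=1165.00)
P2 → Theta (d²=549.00)
P3 → Alpha (d²=1732.00)
P4 → Zeta (d²=125.00)
P5 → Zeta (d²=17.00)
P6 → Kappa (d²=26.00)
P7 → Iota (d²=193.00)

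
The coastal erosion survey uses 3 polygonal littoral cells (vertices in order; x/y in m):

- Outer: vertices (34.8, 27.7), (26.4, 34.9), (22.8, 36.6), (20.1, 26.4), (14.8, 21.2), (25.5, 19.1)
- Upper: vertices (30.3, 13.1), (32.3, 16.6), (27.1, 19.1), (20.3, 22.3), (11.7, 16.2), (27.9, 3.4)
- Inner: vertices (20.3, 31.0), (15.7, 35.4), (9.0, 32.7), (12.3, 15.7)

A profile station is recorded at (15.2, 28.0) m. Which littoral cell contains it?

Cast a ray rightward from (15.2, 28.0). For each polygon, the edges (by vertex number in listed order) whose endpoints lie on opposite sides of y = 28.0, where each meets that height, and whether that is right or left of the point:
Outer: 1–2 at x≈34.45 (right), 3–4 at x≈20.52 (right) → 2 crossings.
Upper: no edge straddles that height → 0 crossings.
Inner: 3–4 at x≈9.91 (left), 4–1 at x≈18.73 (right) → 1 crossing.
Only Inner has an odd count, so the point is inside Inner.

Inner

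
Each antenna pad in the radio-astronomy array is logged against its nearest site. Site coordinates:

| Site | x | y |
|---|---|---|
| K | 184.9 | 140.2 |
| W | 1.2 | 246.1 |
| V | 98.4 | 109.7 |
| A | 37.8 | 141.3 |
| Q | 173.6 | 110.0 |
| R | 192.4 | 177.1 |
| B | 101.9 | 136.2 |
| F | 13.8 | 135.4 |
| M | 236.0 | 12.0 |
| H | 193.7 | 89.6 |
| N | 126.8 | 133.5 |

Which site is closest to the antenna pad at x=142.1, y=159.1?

N

Squared distances to each site:
K: 2189.050; W: 27421.810; V: 4350.050; A: 11195.330; Q: 3403.060; R: 2854.090; B: 2140.450; F: 17022.580; M: 30455.620; H: 7492.810; N: 889.450.
Minimum at N.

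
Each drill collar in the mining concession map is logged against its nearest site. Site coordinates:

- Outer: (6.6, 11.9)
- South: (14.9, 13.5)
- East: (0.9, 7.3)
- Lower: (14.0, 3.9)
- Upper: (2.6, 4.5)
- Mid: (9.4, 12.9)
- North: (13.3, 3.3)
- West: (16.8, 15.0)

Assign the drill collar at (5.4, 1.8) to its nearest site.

Squared distances to each site:
Outer: 103.450; South: 227.140; East: 50.500; Lower: 78.370; Upper: 15.130; Mid: 139.210; North: 64.660; West: 304.200.
Minimum at Upper.

Upper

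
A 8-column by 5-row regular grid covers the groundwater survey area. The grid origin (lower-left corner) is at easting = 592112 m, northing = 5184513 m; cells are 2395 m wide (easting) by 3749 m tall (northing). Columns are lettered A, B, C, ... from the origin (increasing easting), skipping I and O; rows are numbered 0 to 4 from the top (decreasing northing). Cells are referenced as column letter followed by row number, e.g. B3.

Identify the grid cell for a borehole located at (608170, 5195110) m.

Column index: ⌊(608170 − 592112) / 2395⌋ = ⌊6.705⌋ = 6 → column G
Row offset from origin: ⌊(5195110 − 5184513) / 3749⌋ = ⌊2.827⌋ = 2 → row 2 (counted from top)

G2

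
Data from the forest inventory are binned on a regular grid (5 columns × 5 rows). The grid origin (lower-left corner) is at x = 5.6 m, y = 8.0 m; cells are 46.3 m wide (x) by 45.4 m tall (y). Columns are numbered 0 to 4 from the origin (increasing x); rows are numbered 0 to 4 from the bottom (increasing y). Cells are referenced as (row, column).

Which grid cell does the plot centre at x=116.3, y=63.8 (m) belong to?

(1, 2)

Column index: ⌊(116.3 − 5.6) / 46.3⌋ = ⌊2.391⌋ = 2
Row offset from origin: ⌊(63.8 − 8.0) / 45.4⌋ = ⌊1.229⌋ = 1 → row 1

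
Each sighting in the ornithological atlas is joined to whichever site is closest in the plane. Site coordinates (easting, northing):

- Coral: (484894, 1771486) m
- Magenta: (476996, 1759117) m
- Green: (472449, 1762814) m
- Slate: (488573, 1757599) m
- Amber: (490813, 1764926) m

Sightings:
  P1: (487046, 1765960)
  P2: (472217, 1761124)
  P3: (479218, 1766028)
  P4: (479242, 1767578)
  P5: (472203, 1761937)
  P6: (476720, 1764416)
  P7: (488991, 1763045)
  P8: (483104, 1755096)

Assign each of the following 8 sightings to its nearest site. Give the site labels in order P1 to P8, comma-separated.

P1 → Amber (d²=15259445.00)
P2 → Green (d²=2909924.00)
P3 → Magenta (d²=52699205.00)
P4 → Coral (d²=47217568.00)
P5 → Green (d²=829645.00)
P6 → Green (d²=20807845.00)
P7 → Amber (d²=6857845.00)
P8 → Slate (d²=36174970.00)

Amber, Green, Magenta, Coral, Green, Green, Amber, Slate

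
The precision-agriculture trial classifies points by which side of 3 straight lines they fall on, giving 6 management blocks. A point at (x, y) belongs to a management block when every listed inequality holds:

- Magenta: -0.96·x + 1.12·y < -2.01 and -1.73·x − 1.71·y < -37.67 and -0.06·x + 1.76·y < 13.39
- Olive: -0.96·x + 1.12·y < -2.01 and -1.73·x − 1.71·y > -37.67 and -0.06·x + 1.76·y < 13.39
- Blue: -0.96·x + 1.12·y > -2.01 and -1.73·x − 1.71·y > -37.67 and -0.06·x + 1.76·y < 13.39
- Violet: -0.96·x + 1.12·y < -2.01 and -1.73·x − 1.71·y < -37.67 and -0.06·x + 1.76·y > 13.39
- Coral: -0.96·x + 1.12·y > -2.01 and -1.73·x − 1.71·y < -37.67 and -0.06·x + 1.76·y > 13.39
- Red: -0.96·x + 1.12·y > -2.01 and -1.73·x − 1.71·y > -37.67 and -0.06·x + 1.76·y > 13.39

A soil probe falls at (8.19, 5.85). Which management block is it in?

Blue

-0.96·8.19 + 1.12·5.85 = -1.310, which is > -2.01
-1.73·8.19 − 1.71·5.85 = -24.172, which is > -37.67
-0.06·8.19 + 1.76·5.85 = 9.805, which is < 13.39
This sign pattern matches Blue.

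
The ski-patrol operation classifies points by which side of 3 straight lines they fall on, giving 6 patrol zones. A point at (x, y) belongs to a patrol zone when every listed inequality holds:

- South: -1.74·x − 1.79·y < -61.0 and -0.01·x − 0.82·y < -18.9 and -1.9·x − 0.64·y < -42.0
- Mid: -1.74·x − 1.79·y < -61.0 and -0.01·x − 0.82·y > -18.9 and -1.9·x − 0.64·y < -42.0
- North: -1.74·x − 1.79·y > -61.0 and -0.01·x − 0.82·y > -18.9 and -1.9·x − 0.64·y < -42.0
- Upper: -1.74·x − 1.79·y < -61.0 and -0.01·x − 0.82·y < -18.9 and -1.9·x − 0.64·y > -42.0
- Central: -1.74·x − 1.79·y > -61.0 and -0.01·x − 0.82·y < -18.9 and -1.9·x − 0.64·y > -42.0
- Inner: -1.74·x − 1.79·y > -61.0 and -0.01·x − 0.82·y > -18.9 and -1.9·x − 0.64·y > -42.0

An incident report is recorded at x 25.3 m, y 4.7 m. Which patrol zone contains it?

-1.74·25.3 − 1.79·4.7 = -52.435, which is > -61.0
-0.01·25.3 − 0.82·4.7 = -4.107, which is > -18.9
-1.9·25.3 − 0.64·4.7 = -51.078, which is < -42.0
This sign pattern matches North.

North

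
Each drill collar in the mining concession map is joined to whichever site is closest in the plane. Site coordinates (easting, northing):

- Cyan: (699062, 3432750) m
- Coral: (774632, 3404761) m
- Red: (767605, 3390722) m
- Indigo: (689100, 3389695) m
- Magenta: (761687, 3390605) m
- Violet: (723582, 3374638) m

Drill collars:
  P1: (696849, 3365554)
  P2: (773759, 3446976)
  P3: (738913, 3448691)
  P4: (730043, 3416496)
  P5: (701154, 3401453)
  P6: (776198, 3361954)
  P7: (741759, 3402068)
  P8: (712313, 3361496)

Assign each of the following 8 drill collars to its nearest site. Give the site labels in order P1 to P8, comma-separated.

P1 → Indigo (d²=642834882.00)
P2 → Coral (d²=1782868354.00)
P3 → Cyan (d²=1842217682.00)
P4 → Cyan (d²=1224014877.00)
P5 → Indigo (d²=283549480.00)
P6 → Red (d²=901437473.00)
P7 → Magenta (d²=528525553.00)
P8 → Violet (d²=299702525.00)

Indigo, Coral, Cyan, Cyan, Indigo, Red, Magenta, Violet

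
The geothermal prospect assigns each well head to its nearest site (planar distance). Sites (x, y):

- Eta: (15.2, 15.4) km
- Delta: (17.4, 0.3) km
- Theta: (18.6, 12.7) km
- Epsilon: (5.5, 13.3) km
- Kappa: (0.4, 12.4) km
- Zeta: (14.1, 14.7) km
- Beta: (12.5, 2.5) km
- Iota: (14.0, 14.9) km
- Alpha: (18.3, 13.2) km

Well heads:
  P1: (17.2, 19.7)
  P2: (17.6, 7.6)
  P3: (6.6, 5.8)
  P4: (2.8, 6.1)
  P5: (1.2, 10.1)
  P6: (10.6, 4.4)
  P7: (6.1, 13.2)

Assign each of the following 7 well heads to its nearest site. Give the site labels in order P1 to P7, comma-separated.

P1 → Eta (d²=22.49)
P2 → Theta (d²=27.01)
P3 → Beta (d²=45.70)
P4 → Kappa (d²=45.45)
P5 → Kappa (d²=5.93)
P6 → Beta (d²=7.22)
P7 → Epsilon (d²=0.37)

Eta, Theta, Beta, Kappa, Kappa, Beta, Epsilon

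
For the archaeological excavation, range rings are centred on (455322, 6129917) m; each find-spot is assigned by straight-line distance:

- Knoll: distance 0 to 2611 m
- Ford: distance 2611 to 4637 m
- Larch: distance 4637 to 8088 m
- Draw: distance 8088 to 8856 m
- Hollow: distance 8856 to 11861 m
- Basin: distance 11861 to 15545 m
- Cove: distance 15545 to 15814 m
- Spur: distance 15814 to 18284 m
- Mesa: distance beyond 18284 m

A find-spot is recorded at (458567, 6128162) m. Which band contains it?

Ford

Distance = √((458567−455322)² + (6128162−6129917)²) = √(10530025.000 + 3080025.000) = 3689.180 m.
2611 ≤ 3689.180 < 4637 → Ford.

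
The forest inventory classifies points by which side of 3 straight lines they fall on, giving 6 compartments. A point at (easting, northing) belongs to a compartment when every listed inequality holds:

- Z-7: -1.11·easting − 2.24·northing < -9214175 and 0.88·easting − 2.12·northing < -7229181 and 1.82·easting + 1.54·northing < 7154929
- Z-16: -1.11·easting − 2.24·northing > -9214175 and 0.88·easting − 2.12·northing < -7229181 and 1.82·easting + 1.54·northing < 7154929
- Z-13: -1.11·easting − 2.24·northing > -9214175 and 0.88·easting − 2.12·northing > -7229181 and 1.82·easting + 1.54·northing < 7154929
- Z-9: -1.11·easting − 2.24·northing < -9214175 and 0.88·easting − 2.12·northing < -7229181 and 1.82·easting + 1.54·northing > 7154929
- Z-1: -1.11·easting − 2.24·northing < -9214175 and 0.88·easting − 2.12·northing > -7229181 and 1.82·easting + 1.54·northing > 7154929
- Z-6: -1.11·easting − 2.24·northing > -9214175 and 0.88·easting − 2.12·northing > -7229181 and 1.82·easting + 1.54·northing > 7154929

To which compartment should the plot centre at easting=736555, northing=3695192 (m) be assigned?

-1.11·736555 − 2.24·3695192 = -9094806.130, which is > -9214175
0.88·736555 − 2.12·3695192 = -7185638.640, which is > -7229181
1.82·736555 + 1.54·3695192 = 7031125.780, which is < 7154929
This sign pattern matches Z-13.

Z-13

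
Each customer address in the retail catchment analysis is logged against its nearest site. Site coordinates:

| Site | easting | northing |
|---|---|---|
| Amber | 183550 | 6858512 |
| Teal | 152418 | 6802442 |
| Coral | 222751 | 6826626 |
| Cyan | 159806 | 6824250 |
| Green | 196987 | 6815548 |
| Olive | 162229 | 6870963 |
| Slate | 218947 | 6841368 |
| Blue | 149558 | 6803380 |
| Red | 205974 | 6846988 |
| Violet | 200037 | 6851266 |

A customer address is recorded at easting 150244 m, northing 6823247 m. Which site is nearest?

Squared distances to each site:
Amber: 2352909861.000; Teal: 437574301.000; Coral: 5268682690.000; Cyan: 92437853.000; Green: 2244182650.000; Olive: 2420456881.000; Slate: 5048472850.000; Blue: 395168285.000; Red: 3669467981.000; Violet: 3264407210.000.
Minimum at Cyan.

Cyan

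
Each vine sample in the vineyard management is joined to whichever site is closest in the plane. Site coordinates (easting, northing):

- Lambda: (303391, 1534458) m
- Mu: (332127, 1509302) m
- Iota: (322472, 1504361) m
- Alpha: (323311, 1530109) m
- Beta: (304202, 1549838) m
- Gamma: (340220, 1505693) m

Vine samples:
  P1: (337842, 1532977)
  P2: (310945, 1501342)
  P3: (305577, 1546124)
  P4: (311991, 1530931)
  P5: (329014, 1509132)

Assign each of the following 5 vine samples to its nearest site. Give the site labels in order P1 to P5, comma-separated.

P1 → Alpha (d²=219375385.00)
P2 → Iota (d²=141986090.00)
P3 → Beta (d²=15684421.00)
P4 → Lambda (d²=86399729.00)
P5 → Mu (d²=9719669.00)

Alpha, Iota, Beta, Lambda, Mu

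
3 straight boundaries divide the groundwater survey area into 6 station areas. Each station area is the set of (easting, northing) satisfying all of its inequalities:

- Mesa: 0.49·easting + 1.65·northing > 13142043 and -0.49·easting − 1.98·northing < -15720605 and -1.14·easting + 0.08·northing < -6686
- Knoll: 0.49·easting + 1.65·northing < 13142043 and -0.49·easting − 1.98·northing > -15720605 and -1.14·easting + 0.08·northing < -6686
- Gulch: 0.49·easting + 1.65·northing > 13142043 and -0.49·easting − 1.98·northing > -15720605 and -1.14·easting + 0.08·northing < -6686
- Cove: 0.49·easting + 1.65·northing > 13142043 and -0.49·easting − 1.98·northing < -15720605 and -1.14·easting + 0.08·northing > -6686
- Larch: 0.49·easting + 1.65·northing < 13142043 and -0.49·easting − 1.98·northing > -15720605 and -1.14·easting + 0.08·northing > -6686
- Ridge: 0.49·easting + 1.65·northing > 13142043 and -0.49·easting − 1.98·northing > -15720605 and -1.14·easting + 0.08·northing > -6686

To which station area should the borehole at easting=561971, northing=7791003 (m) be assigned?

Knoll

0.49·561971 + 1.65·7791003 = 13130520.740, which is < 13142043
-0.49·561971 − 1.98·7791003 = -15701551.730, which is > -15720605
-1.14·561971 + 0.08·7791003 = -17366.700, which is < -6686
This sign pattern matches Knoll.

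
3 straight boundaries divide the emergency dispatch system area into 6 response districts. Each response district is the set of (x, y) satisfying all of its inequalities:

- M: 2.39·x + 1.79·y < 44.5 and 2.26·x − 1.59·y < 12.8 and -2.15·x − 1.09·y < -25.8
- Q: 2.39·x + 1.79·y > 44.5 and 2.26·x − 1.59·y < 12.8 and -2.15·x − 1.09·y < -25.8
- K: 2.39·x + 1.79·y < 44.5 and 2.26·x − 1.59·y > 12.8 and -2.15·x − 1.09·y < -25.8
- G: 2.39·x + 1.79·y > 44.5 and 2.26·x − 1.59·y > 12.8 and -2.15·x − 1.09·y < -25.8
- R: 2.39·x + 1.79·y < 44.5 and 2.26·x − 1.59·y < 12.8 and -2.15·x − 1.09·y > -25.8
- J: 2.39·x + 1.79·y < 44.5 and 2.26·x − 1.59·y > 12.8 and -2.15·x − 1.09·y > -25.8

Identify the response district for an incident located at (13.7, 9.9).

2.39·13.7 + 1.79·9.9 = 50.464, which is > 44.5
2.26·13.7 − 1.59·9.9 = 15.221, which is > 12.8
-2.15·13.7 − 1.09·9.9 = -40.246, which is < -25.8
This sign pattern matches G.

G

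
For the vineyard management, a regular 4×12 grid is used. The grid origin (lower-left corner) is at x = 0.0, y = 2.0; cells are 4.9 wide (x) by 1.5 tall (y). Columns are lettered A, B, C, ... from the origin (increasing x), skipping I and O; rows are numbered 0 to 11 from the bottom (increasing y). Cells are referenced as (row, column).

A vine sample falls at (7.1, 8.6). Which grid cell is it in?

Column index: ⌊(7.1 − 0.0) / 4.9⌋ = ⌊1.449⌋ = 1 → column B
Row offset from origin: ⌊(8.6 − 2.0) / 1.5⌋ = ⌊4.400⌋ = 4 → row 4

(4, B)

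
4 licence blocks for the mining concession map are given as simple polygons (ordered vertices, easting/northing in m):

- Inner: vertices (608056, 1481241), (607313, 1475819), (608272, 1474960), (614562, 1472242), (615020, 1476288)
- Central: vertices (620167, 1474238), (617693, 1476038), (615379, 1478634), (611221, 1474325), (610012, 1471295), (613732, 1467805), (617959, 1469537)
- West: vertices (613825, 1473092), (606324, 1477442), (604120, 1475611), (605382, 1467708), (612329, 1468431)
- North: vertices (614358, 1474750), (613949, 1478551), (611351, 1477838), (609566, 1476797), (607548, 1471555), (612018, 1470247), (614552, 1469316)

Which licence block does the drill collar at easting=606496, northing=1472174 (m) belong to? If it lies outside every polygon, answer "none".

Cast a ray rightward from (606496, 1472174). For each polygon, the edges (by vertex number in listed order) whose endpoints lie on opposite sides of northing = 1472174, where each meets that height, and whether that is right or left of the point:
Inner: no edge straddles that height → 0 crossings.
Central: 4–5 at easting≈610362.7 (right), 7–1 at easting≈619197.6 (right) → 2 crossings.
West: 3–4 at easting≈604668.8 (left), 5–1 at easting≈613530.4 (right) → 1 crossing.
North: 4–5 at easting≈607786.3 (right), 7–1 at easting≈614450.0 (right) → 2 crossings.
Only West has an odd count, so the point is inside West.

West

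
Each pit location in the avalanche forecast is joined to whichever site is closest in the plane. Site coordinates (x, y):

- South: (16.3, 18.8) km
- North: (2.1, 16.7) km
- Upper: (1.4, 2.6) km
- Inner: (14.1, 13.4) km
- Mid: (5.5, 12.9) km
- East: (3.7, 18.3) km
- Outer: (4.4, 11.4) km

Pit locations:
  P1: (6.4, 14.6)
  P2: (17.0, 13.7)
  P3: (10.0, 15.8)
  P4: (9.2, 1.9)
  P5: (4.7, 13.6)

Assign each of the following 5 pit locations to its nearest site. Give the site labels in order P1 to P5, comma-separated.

Mid, Inner, Inner, Upper, Mid

P1 → Mid (d²=3.70)
P2 → Inner (d²=8.50)
P3 → Inner (d²=22.57)
P4 → Upper (d²=61.33)
P5 → Mid (d²=1.13)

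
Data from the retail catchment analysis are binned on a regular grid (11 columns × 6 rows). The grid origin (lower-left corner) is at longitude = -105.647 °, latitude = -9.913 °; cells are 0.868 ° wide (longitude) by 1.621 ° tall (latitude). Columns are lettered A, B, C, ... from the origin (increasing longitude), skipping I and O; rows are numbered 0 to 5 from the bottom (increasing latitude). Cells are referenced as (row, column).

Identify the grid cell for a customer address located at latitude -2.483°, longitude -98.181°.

(4, J)

Column index: ⌊(-98.181 − -105.647) / 0.868⌋ = ⌊8.601⌋ = 8 → column J
Row offset from origin: ⌊(-2.483 − -9.913) / 1.621⌋ = ⌊4.584⌋ = 4 → row 4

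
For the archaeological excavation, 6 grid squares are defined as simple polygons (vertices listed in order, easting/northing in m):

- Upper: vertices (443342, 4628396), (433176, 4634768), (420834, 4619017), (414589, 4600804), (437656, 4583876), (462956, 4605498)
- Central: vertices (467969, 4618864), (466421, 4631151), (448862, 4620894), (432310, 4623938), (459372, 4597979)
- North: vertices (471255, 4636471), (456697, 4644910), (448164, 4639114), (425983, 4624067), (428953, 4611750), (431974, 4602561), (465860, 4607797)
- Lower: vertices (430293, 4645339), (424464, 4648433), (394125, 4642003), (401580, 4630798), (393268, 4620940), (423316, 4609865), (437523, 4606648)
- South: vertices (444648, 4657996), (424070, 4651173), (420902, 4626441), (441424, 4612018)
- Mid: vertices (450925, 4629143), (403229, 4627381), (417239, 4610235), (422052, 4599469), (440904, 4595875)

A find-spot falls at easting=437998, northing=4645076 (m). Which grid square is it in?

Cast a ray rightward from (437998, 4645076). For each polygon, the edges (by vertex number in listed order) whose endpoints lie on opposite sides of northing = 4645076, where each meets that height, and whether that is right or left of the point:
Upper: no edge straddles that height → 0 crossings.
Central: no edge straddles that height → 0 crossings.
North: no edge straddles that height → 0 crossings.
Lower: 2–3 at easting≈408624.5 (left), 7–1 at easting≈430342.1 (left) → 0 crossings.
South: 2–3 at easting≈423289.0 (left), 4–1 at easting≈443742.0 (right) → 1 crossing.
Mid: no edge straddles that height → 0 crossings.
Only South has an odd count, so the point is inside South.

South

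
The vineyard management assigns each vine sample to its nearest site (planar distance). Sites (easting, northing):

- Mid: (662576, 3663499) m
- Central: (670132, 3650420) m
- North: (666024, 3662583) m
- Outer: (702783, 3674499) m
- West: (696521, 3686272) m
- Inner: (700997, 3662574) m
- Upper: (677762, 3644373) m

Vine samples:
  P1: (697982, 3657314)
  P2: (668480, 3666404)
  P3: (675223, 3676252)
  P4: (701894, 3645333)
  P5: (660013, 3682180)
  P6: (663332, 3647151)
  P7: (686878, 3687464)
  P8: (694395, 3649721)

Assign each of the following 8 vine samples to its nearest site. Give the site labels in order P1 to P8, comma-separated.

P1 → Inner (d²=36757825.00)
P2 → North (d²=20631977.00)
P3 → North (d²=271463162.00)
P4 → Inner (d²=298056690.00)
P5 → Mid (d²=355548730.00)
P6 → Central (d²=56926361.00)
P7 → West (d²=94408313.00)
P8 → Inner (d²=208786013.00)

Inner, North, North, Inner, Mid, Central, West, Inner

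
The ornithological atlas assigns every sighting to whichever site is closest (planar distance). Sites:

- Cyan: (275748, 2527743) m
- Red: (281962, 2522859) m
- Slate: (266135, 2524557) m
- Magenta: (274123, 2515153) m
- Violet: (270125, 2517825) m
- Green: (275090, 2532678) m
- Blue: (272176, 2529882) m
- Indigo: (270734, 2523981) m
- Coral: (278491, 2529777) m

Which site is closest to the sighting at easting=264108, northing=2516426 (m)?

Squared distances to each site:
Cyan: 263564089.000; Red: 360148805.000; Slate: 70221890.000; Magenta: 101920754.000; Violet: 38161490.000; Green: 384731828.000; Blue: 246156560.000; Indigo: 100981901.000; Coral: 385119890.000.
Minimum at Violet.

Violet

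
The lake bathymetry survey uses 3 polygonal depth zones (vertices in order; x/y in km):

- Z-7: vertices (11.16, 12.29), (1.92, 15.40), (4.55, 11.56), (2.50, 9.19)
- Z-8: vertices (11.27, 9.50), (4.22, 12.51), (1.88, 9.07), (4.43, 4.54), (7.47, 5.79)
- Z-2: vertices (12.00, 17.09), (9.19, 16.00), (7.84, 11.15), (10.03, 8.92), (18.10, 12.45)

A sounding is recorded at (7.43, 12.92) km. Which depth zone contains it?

Z-7

Cast a ray rightward from (7.43, 12.92). For each polygon, the edges (by vertex number in listed order) whose endpoints lie on opposite sides of y = 12.92, where each meets that height, and whether that is right or left of the point:
Z-7: 1–2 at x≈9.288 (right), 2–3 at x≈3.619 (left) → 1 crossing.
Z-8: no edge straddles that height → 0 crossings.
Z-2: 2–3 at x≈8.333 (right), 5–1 at x≈17.482 (right) → 2 crossings.
Only Z-7 has an odd count, so the point is inside Z-7.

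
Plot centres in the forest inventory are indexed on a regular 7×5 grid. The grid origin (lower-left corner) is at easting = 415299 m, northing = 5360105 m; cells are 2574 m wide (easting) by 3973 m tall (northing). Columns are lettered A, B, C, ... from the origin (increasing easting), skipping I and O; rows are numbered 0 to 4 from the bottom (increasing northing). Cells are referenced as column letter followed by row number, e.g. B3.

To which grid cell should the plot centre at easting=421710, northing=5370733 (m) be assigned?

Column index: ⌊(421710 − 415299) / 2574⌋ = ⌊2.491⌋ = 2 → column C
Row offset from origin: ⌊(5370733 − 5360105) / 3973⌋ = ⌊2.675⌋ = 2 → row 2

C2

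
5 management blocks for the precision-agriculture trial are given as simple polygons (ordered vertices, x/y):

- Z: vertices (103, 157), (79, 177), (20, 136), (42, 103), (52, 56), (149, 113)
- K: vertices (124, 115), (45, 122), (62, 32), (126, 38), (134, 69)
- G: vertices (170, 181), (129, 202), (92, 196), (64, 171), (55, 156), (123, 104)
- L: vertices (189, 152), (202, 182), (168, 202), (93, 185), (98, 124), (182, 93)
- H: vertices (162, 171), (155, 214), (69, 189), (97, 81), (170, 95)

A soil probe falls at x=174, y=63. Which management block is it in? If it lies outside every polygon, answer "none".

Cast a ray rightward from (174, 63). For each polygon, the edges (by vertex number in listed order) whose endpoints lie on opposite sides of y = 63, where each meets that height, and whether that is right or left of the point:
Z: 4–5 at x≈50.5 (left), 5–6 at x≈63.9 (left) → 0 crossings.
K: 2–3 at x≈56.1 (left), 4–5 at x≈132.5 (left) → 0 crossings.
G: no edge straddles that height → 0 crossings.
L: no edge straddles that height → 0 crossings.
H: no edge straddles that height → 0 crossings.
All counts are even, so the point lies outside every listed polygon.

none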